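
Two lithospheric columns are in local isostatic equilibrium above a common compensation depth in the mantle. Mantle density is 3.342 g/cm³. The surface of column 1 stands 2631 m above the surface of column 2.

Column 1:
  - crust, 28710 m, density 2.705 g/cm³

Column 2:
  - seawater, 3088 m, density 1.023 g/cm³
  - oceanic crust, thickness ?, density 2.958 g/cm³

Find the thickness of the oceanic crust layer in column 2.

Take the compensation level at the base of the deeper column (depth z_c below the surface of column 1) and equate Σ ρ_i t_i down to z_c; mantle fills any gap and the z_c terms cancel.
Column 1: 28710×2.705 + (z_c − 28710)×3.342
Column 2: 2631×0 + 3088×1.023 + x×2.958 + (z_c − 2631 − 3088 − x)×3.342
The z_c×3.342 term appears on both sides and cancels. Collect the known terms of each column as K = Σ(ρt)_known − 3.342 × (depth of known layers): K_1 = 77660.55 − 3.342×28710 = −18288.27; K_2 = 3159.024 − 3.342×(2631 + 3088) = −15953.874.
Balance: K_1 = K_2 − x×(3.342 − 2.958), so x = (K_2 − K_1)/(3.342 − 2.958) = 2334.4/0.384 = 6080 m.

6080 m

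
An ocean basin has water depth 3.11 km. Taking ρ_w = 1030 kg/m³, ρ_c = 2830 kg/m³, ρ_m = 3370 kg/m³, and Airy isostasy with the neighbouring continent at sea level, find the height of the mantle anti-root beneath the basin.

Isostatic balance requires: replacing crust with seawater at the top is compensated by replacing crust with mantle at the base: d (ρ_c − ρ_w) = a (ρ_m − ρ_c).
a = d (ρ_c − ρ_w)/(ρ_m − ρ_c) = 3.11 km × 1800/540 = 10.4 km.

10.4 km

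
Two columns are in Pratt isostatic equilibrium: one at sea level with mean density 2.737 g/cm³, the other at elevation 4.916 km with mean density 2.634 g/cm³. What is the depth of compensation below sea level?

ρ_ref D = ρ (D + h) → D (ρ_ref − ρ) = ρ h.
D = ρ h/(ρ_ref − ρ) = 2.634 × 4.916 km/(2.737 − 2.634) = 126 km.

126 km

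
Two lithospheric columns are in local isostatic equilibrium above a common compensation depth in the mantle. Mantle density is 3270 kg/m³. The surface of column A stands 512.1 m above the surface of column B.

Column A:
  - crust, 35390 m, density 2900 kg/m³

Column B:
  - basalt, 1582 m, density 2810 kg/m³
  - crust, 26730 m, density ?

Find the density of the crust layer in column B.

2870 kg/m³

Take the compensation level at the base of the deeper column (depth z_c below the surface of column A) and equate Σ ρ_i t_i down to z_c; mantle fills any gap and the z_c terms cancel.
Column A: 35390×2900 + (z_c − 35390)×3270
Column B: 512.1×0 + 1582×2810 + 26730×ρ + (z_c − 512.1 − 28312)×3270
The z_c×3270 term appears on both sides and cancels. Collect the known terms of each column as K = Σ(ρt)_known − 3270 × (depth of known layers): K_A = 102631000 − 3270×35390 = −13094300; K_B = 4445420 − 3270×(512.1 + 28312) = −89809387.
Balance: K_A = K_B + 26730×ρ, so ρ = (K_A − K_B)/26730 = 76715100/26730 = 2870 kg/m³.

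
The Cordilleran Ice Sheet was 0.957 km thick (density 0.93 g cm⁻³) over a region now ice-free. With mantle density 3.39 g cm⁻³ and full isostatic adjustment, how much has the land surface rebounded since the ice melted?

Removing the load lets mantle flow back in; uplift u satisfies ρ_ice t = ρ_m u.
u = t ρ_ice/ρ_m = 0.957 km × 0.93/3.39 = 0.263 km.

0.263 km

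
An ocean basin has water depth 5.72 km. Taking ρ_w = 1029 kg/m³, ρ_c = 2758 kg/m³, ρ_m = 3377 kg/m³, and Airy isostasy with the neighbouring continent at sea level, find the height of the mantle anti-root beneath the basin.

16 km

Equating mass per unit area of the two columns: replacing crust with seawater at the top is compensated by replacing crust with mantle at the base: d (ρ_c − ρ_w) = a (ρ_m − ρ_c).
a = d (ρ_c − ρ_w)/(ρ_m − ρ_c) = 5.72 km × 1729/619 = 16 km.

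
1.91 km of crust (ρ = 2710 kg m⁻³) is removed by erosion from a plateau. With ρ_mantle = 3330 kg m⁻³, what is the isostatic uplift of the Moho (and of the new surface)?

Unloading: uplift u = e ρ_c/ρ_m = 1.91 km × 2710/3330 = 1.55 km.

1.55 km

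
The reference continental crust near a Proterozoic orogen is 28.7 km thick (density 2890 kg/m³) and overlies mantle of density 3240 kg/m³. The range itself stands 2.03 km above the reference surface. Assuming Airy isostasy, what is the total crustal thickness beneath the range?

Root depth r = h ρ_c / (ρ_m − ρ_c) = 2.03 km × 2890 / 350 = 16.76 km.
Total thickness = T + h + r = 28.7 km + 2.03 km + 16.76 km = 47.5 km.

47.5 km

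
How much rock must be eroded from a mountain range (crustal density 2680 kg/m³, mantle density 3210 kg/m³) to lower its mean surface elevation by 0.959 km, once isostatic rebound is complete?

Net drop Δ = e − u = e − e ρ_c/ρ_m = e (ρ_m − ρ_c)/ρ_m.
e = Δ ρ_m/(ρ_m − ρ_c) = 0.959 km × 3210/530 = 5.81 km.

5.81 km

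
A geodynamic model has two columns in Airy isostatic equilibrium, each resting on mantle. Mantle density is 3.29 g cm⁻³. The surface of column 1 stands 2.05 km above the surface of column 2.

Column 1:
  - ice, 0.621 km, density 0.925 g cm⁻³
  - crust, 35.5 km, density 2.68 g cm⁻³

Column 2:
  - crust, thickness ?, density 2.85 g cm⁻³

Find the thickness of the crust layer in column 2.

37.2 km

Take the compensation level at the base of the deeper column (depth z_c below the surface of column 1) and equate Σ ρ_i t_i down to z_c; mantle fills any gap and the z_c terms cancel.
Column 1: 0.621×0.925 + 35.5×2.68 + (z_c − 36.121)×3.29
Column 2: 2.05×0 + x×2.85 + (z_c − 2.05 − 0 − x)×3.29
The z_c×3.29 term appears on both sides and cancels. Collect the known terms of each column as K = Σ(ρt)_known − 3.29 × (depth of known layers): K_1 = 95.714425 − 3.29×36.121 = −23.123665; K_2 = 0 − 3.29×(2.05 + 0) = −6.7445.
Balance: K_1 = K_2 − x×(3.29 − 2.85), so x = (K_2 − K_1)/(3.29 − 2.85) = 16.3792/0.44 = 37.2 km.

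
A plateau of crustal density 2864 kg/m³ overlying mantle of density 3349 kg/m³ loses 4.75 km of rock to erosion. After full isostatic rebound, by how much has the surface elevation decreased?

Rebound u = e ρ_c/ρ_m = 4.75 km × 2864/3349 = 4.062 km.
Net surface drop = e − u = 4.75 km − 4.062 km = e (ρ_m − ρ_c)/ρ_m = 0.688 km.

0.688 km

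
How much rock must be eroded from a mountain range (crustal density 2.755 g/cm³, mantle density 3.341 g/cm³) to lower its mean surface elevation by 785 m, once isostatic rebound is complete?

Net drop Δ = e − u = e − e ρ_c/ρ_m = e (ρ_m − ρ_c)/ρ_m.
e = Δ ρ_m/(ρ_m − ρ_c) = 785 m × 3.341/0.586 = 4480 m.

4480 m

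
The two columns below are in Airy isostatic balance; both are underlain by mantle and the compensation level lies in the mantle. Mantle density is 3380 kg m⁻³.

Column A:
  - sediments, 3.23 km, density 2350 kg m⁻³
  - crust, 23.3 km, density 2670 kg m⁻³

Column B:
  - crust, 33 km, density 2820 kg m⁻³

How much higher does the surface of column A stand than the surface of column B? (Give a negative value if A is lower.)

For any compensation level in the mantle, the mantle terms cancel and isostasy reduces to e = (Σt_A − Σt_B) − (Σ(ρt)_A − Σ(ρt)_B) / ρ_m.
Σt_A = 26.53 km; Σt_B = 33 km; Σ(ρt)_A = 69801.5; Σ(ρt)_B = 93060 (in km·kg m⁻³).
e = (26.53 − 33) − (69801.5 − 93060) / 3380 = 0.411 km.

0.411 km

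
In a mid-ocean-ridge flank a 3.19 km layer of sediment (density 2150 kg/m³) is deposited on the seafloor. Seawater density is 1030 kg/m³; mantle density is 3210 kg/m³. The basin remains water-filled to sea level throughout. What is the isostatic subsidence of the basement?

Submarine loading: the sediment displaces seawater, and the subsidence is in turn flooded, so s (ρ_m − ρ_w) = t (ρ_sed − ρ_w).
s = 3.19 km × (2150 − 1030) / (3210 − 1030) = 1.64 km.

1.64 km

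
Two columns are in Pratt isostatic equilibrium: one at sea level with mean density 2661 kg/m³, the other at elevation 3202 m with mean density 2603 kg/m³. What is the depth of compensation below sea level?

ρ_ref D = ρ (D + h) → D (ρ_ref − ρ) = ρ h.
D = ρ h/(ρ_ref − ρ) = 2603 × 3202 m/(2661 − 2603) = 144000 m.

144000 m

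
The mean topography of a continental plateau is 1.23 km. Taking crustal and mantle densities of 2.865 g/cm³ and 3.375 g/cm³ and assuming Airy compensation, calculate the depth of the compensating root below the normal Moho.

6.91 km

Balancing pressure at the compensation depth: the weight of the topography is balanced by the buoyancy of the root, ρ_c h = (ρ_m − ρ_c) r.
r = h · ρ_c / (ρ_m − ρ_c) = 1.23 km × 2.865 / (3.375 − 2.865) = 6.91 km.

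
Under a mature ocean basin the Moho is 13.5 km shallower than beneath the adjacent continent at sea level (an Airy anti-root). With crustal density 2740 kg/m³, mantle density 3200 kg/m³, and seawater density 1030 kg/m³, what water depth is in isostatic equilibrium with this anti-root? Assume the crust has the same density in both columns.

3.63 km

Replacing a thickness d of crust by seawater at the top must be balanced by replacing crust with mantle at the base: d (ρ_c − ρ_w) = a (ρ_m − ρ_c).
d = a (ρ_m − ρ_c)/(ρ_c − ρ_w) = 13.5 km × 460/1710 = 3.63 km.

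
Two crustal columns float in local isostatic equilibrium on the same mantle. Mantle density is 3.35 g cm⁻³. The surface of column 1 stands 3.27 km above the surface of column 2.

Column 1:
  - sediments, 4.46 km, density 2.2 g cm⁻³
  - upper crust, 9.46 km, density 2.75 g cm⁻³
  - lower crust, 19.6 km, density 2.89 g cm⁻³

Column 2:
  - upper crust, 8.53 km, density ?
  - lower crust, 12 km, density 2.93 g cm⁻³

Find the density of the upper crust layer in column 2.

2.9 g cm⁻³

Take the compensation level at the base of the deeper column (depth z_c below the surface of column 1) and equate Σ ρ_i t_i down to z_c; mantle fills any gap and the z_c terms cancel.
Column 1: 4.46×2.2 + 9.46×2.75 + 19.6×2.89 + (z_c − 33.52)×3.35
Column 2: 3.27×0 + 8.53×ρ + 12×2.93 + (z_c − 3.27 − 20.53)×3.35
The z_c×3.35 term appears on both sides and cancels. Collect the known terms of each column as K = Σ(ρt)_known − 3.35 × (depth of known layers): K_1 = 92.471 − 3.35×33.52 = −19.821; K_2 = 35.16 − 3.35×(3.27 + 20.53) = −44.57.
Balance: K_1 = K_2 + 8.53×ρ, so ρ = (K_1 − K_2)/8.53 = 24.749/8.53 = 2.9 g cm⁻³.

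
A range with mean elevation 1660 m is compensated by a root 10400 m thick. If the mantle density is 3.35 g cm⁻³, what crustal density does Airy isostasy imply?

ρ_c h = (ρ_m − ρ_c) r → ρ_c (h + r) = ρ_m r → ρ_c = ρ_m r / (h + r).
ρ_c = 3.35 × 10400 m / (1660 m + 10400 m) = 2.89 g cm⁻³.

2.89 g cm⁻³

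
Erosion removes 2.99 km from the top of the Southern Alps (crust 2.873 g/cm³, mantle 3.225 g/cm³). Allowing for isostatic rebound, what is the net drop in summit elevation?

Rebound u = e ρ_c/ρ_m = 2.99 km × 2.873/3.225 = 2.664 km.
Net surface drop = e − u = 2.99 km − 2.664 km = e (ρ_m − ρ_c)/ρ_m = 0.326 km.

0.326 km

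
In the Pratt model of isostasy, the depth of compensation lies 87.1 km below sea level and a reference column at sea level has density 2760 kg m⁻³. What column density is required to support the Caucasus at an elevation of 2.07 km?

2700 kg m⁻³

Pratt balance: ρ_ref D = ρ (D + h).
ρ = ρ_ref D/(D + h) = 2760 × 87.1 km/(87.1 km + 2.07 km) = 2700 kg m⁻³.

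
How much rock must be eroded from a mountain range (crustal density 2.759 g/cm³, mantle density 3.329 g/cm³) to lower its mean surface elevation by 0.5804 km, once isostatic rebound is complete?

3.39 km

Net drop Δ = e − u = e − e ρ_c/ρ_m = e (ρ_m − ρ_c)/ρ_m.
e = Δ ρ_m/(ρ_m − ρ_c) = 0.5804 km × 3.329/0.57 = 3.39 km.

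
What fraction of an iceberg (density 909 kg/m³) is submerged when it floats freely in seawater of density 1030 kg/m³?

0.883

Submerged fraction = ρ_obj/ρ_fluid = 909/1030 = 0.883.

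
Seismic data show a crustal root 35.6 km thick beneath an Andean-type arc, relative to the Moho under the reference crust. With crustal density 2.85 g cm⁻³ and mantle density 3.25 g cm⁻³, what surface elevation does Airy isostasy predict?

5 km

Equating mass per unit area of the two columns: ρ_c h = (ρ_m − ρ_c) r.
h = r (ρ_m − ρ_c) / ρ_c = 35.6 km × (3.25 − 2.85) / 2.85 = 5 km.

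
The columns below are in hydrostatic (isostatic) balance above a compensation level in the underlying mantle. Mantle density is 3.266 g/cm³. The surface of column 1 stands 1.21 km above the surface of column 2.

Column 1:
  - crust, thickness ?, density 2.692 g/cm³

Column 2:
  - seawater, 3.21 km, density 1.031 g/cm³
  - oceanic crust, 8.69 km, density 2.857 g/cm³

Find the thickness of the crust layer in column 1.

25.6 km

Take the compensation level at the base of the deeper column (depth z_c below the surface of column 1) and equate Σ ρ_i t_i down to z_c; mantle fills any gap and the z_c terms cancel.
Column 1: x×2.692 + (z_c − 0 − x)×3.266
Column 2: 1.21×0 + 3.21×1.031 + 8.69×2.857 + (z_c − 1.21 − 11.9)×3.266
The z_c×3.266 term appears on both sides and cancels. Collect the known terms of each column as K = Σ(ρt)_known − 3.266 × (depth of known layers): K_1 = 0 − 3.266×0 = 0; K_2 = 28.13684 − 3.266×(1.21 + 11.9) = −14.68042.
Balance: K_1 − x×(3.266 − 2.692) = K_2, so x = (K_1 − K_2)/(3.266 − 2.692) = 14.6804/0.574 = 25.6 km.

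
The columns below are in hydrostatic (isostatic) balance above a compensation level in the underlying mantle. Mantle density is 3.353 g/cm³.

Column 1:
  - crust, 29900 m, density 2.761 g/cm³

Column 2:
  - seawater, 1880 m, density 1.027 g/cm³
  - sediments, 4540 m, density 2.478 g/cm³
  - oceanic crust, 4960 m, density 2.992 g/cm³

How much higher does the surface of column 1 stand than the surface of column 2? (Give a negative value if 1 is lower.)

2260 m

For any compensation level in the mantle, the mantle terms cancel and isostasy reduces to e = (Σt_1 − Σt_2) − (Σ(ρt)_1 − Σ(ρt)_2) / ρ_m.
Σt_1 = 29900 m; Σt_2 = 11380 m; Σ(ρt)_1 = 82553.9; Σ(ρt)_2 = 28021.2 (in m·g/cm³).
e = (29900 − 11380) − (82553.9 − 28021.2) / 3.353 = 2260 m.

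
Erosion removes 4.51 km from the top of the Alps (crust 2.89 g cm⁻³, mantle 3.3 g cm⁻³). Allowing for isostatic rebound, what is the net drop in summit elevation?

0.56 km

Rebound u = e ρ_c/ρ_m = 4.51 km × 2.89/3.3 = 3.95 km.
Net surface drop = e − u = 4.51 km − 3.95 km = e (ρ_m − ρ_c)/ρ_m = 0.56 km.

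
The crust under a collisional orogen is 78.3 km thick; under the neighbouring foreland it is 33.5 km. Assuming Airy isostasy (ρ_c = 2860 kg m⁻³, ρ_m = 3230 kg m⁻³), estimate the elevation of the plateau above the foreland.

5.13 km

Excess crust Δ = 78.3 km − 33.5 km = 44.8 km, split between elevation h and root r with h + r = Δ.
Airy balance ρ_c h = (ρ_m − ρ_c) r gives r = h ρ_c/(ρ_m − ρ_c), so h (1 + ρ_c/(ρ_m − ρ_c)) = Δ, i.e. h = Δ (ρ_m − ρ_c)/ρ_m.
h = 44.8 km × 370/3230 = 5.13 km.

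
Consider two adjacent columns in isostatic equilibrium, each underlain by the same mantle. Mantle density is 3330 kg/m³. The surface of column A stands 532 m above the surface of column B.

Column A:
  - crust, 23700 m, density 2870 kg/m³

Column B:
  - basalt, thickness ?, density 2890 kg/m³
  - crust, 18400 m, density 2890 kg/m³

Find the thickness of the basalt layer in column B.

2350 m

Take the compensation level at the base of the deeper column (depth z_c below the surface of column A) and equate Σ ρ_i t_i down to z_c; mantle fills any gap and the z_c terms cancel.
Column A: 23700×2870 + (z_c − 23700)×3330
Column B: 532×0 + x×2890 + 18400×2890 + (z_c − 532 − 18400 − x)×3330
The z_c×3330 term appears on both sides and cancels. Collect the known terms of each column as K = Σ(ρt)_known − 3330 × (depth of known layers): K_A = 68019000 − 3330×23700 = −10902000; K_B = 53176000 − 3330×(532 + 18400) = −9867560.
Balance: K_A = K_B − x×(3330 − 2890), so x = (K_B − K_A)/(3330 − 2890) = 1034440/440 = 2350 m.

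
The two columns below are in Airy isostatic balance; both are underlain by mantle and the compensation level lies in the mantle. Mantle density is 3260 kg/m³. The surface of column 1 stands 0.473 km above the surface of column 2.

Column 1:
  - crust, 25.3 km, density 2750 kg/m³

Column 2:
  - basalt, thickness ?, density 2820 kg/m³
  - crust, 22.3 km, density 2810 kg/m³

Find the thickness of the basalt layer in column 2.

Take the compensation level at the base of the deeper column (depth z_c below the surface of column 1) and equate Σ ρ_i t_i down to z_c; mantle fills any gap and the z_c terms cancel.
Column 1: 25.3×2750 + (z_c − 25.3)×3260
Column 2: 0.473×0 + x×2820 + 22.3×2810 + (z_c − 0.473 − 22.3 − x)×3260
The z_c×3260 term appears on both sides and cancels. Collect the known terms of each column as K = Σ(ρt)_known − 3260 × (depth of known layers): K_1 = 69575 − 3260×25.3 = −12903; K_2 = 62663 − 3260×(0.473 + 22.3) = −11576.98.
Balance: K_1 = K_2 − x×(3260 − 2820), so x = (K_2 − K_1)/(3260 − 2820) = 1326.02/440 = 3.01 km.

3.01 km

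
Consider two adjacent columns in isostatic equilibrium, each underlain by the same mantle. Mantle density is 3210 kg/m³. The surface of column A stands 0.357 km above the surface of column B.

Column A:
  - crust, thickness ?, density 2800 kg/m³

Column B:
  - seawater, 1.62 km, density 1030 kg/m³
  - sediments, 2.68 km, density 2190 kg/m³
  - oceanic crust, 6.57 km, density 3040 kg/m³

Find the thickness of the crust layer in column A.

20.8 km

Take the compensation level at the base of the deeper column (depth z_c below the surface of column A) and equate Σ ρ_i t_i down to z_c; mantle fills any gap and the z_c terms cancel.
Column A: x×2800 + (z_c − 0 − x)×3210
Column B: 0.357×0 + 1.62×1030 + 2.68×2190 + 6.57×3040 + (z_c − 0.357 − 10.87)×3210
The z_c×3210 term appears on both sides and cancels. Collect the known terms of each column as K = Σ(ρt)_known − 3210 × (depth of known layers): K_A = 0 − 3210×0 = 0; K_B = 27510.6 − 3210×(0.357 + 10.87) = −8528.07.
Balance: K_A − x×(3210 − 2800) = K_B, so x = (K_A − K_B)/(3210 − 2800) = 8528.07/410 = 20.8 km.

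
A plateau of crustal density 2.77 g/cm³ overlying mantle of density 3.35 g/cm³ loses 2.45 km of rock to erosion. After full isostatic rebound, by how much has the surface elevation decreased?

0.424 km

Rebound u = e ρ_c/ρ_m = 2.45 km × 2.77/3.35 = 2.026 km.
Net surface drop = e − u = 2.45 km − 2.026 km = e (ρ_m − ρ_c)/ρ_m = 0.424 km.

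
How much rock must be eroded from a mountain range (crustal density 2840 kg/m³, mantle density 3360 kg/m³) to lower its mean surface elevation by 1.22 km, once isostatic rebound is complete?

7.88 km

Net drop Δ = e − u = e − e ρ_c/ρ_m = e (ρ_m − ρ_c)/ρ_m.
e = Δ ρ_m/(ρ_m − ρ_c) = 1.22 km × 3360/520 = 7.88 km.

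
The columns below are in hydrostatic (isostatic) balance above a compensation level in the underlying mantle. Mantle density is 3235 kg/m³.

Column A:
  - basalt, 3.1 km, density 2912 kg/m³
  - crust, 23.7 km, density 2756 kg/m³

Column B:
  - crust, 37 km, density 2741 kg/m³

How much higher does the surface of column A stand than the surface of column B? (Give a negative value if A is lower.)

For any compensation level in the mantle, the mantle terms cancel and isostasy reduces to e = (Σt_A − Σt_B) − (Σ(ρt)_A − Σ(ρt)_B) / ρ_m.
Σt_A = 26.8 km; Σt_B = 37 km; Σ(ρt)_A = 74344.4; Σ(ρt)_B = 101417 (in km·kg/m³).
e = (26.8 − 37) − (74344.4 − 101417) / 3235 = −1.83 km.

−1.83 km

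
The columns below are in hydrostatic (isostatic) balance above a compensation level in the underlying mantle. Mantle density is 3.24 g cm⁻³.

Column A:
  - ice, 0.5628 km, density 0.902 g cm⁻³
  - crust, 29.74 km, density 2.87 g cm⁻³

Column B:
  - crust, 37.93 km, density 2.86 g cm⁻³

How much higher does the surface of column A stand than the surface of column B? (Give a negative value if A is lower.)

−0.646 km

For any compensation level in the mantle, the mantle terms cancel and isostasy reduces to e = (Σt_A − Σt_B) − (Σ(ρt)_A − Σ(ρt)_B) / ρ_m.
Σt_A = 30.3028 km; Σt_B = 37.93 km; Σ(ρt)_A = 85.8614456; Σ(ρt)_B = 108.4798 (in km·g cm⁻³).
e = (30.3028 − 37.93) − (85.8614456 − 108.4798) / 3.24 = −0.646 km.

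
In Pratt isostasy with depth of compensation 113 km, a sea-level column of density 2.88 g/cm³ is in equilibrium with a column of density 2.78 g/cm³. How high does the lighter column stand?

4.06 km

ρ_ref D = ρ (D + h) → h = D (ρ_ref − ρ)/ρ.
h = 113 km × (2.88 − 2.78)/2.78 = 4.06 km.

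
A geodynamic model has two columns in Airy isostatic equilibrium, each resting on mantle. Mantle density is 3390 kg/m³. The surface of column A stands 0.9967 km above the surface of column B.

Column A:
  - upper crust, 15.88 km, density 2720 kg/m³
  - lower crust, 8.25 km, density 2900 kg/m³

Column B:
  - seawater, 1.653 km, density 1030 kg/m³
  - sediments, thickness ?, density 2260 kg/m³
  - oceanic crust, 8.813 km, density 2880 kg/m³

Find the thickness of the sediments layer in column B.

Take the compensation level at the base of the deeper column (depth z_c below the surface of column A) and equate Σ ρ_i t_i down to z_c; mantle fills any gap and the z_c terms cancel.
Column A: 15.88×2720 + 8.25×2900 + (z_c − 24.13)×3390
Column B: 0.9967×0 + 1.653×1030 + x×2260 + 8.813×2880 + (z_c − 0.9967 − 10.466 − x)×3390
The z_c×3390 term appears on both sides and cancels. Collect the known terms of each column as K = Σ(ρt)_known − 3390 × (depth of known layers): K_A = 67118.6 − 3390×24.13 = −14682.1; K_B = 27084.03 − 3390×(0.9967 + 10.466) = −11774.523.
Balance: K_A = K_B − x×(3390 − 2260), so x = (K_B − K_A)/(3390 − 2260) = 2907.58/1130 = 2.57 km.

2.57 km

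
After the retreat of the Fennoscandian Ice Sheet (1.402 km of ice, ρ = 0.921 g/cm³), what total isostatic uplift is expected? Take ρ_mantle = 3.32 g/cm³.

0.389 km

Removing the load lets mantle flow back in; uplift u satisfies ρ_ice t = ρ_m u.
u = t ρ_ice/ρ_m = 1.402 km × 0.921/3.32 = 0.389 km.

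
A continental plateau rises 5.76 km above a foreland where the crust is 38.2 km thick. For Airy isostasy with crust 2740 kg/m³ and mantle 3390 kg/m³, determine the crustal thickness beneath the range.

68.2 km

Root depth r = h ρ_c / (ρ_m − ρ_c) = 5.76 km × 2740 / 650 = 24.28 km.
Total thickness = T + h + r = 38.2 km + 5.76 km + 24.28 km = 68.2 km.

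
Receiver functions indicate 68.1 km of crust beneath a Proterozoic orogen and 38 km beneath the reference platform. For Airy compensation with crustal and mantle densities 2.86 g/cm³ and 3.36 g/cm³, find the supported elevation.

Excess crust Δ = 68.1 km − 38 km = 30.1 km, split between elevation h and root r with h + r = Δ.
Airy balance ρ_c h = (ρ_m − ρ_c) r gives r = h ρ_c/(ρ_m − ρ_c), so h (1 + ρ_c/(ρ_m − ρ_c)) = Δ, i.e. h = Δ (ρ_m − ρ_c)/ρ_m.
h = 30.1 km × 0.5/3.36 = 4.48 km.

4.48 km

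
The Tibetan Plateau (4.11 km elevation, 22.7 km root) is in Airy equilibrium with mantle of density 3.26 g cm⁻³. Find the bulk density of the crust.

2.76 g cm⁻³

ρ_c h = (ρ_m − ρ_c) r → ρ_c (h + r) = ρ_m r → ρ_c = ρ_m r / (h + r).
ρ_c = 3.26 × 22.7 km / (4.11 km + 22.7 km) = 2.76 g cm⁻³.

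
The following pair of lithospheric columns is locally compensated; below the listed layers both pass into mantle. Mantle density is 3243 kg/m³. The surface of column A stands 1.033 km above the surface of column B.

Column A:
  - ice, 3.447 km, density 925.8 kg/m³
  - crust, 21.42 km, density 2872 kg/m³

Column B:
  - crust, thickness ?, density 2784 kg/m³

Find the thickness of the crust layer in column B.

Take the compensation level at the base of the deeper column (depth z_c below the surface of column A) and equate Σ ρ_i t_i down to z_c; mantle fills any gap and the z_c terms cancel.
Column A: 3.447×925.8 + 21.42×2872 + (z_c − 24.867)×3243
Column B: 1.033×0 + x×2784 + (z_c − 1.033 − 0 − x)×3243
The z_c×3243 term appears on both sides and cancels. Collect the known terms of each column as K = Σ(ρt)_known − 3243 × (depth of known layers): K_A = 64709.4726 − 3243×24.867 = −15934.2084; K_B = 0 − 3243×(1.033 + 0) = −3350.019.
Balance: K_A = K_B − x×(3243 − 2784), so x = (K_B − K_A)/(3243 − 2784) = 12584.2/459 = 27.4 km.

27.4 km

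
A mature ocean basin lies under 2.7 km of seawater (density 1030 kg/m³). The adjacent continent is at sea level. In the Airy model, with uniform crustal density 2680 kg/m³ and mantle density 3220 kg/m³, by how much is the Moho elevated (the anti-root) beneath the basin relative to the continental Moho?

For local isostatic compensation: replacing crust with seawater at the top is compensated by replacing crust with mantle at the base: d (ρ_c − ρ_w) = a (ρ_m − ρ_c).
a = d (ρ_c − ρ_w)/(ρ_m − ρ_c) = 2.7 km × 1650/540 = 8.25 km.

8.25 km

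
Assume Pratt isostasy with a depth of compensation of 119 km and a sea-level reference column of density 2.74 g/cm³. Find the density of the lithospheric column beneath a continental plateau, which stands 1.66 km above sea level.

Pratt balance: ρ_ref D = ρ (D + h).
ρ = ρ_ref D/(D + h) = 2.74 × 119 km/(119 km + 1.66 km) = 2.7 g/cm³.

2.7 g/cm³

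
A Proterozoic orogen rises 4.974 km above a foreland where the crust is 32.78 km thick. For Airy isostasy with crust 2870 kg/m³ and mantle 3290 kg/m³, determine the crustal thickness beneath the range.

71.7 km

Root depth r = h ρ_c / (ρ_m − ρ_c) = 4.974 km × 2870 / 420 = 33.99 km.
Total thickness = T + h + r = 32.78 km + 4.974 km + 33.99 km = 71.7 km.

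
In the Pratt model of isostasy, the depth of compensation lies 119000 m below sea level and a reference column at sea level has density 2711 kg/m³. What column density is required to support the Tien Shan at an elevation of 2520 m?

Pratt balance: ρ_ref D = ρ (D + h).
ρ = ρ_ref D/(D + h) = 2711 × 119000 m/(119000 m + 2520 m) = 2650 kg/m³.

2650 kg/m³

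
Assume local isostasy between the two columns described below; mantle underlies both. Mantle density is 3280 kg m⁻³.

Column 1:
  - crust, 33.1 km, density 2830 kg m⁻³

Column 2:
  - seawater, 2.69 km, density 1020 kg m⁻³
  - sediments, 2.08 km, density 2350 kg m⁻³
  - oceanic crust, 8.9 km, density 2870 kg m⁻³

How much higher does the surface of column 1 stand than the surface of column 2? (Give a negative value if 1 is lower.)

0.985 km

For any compensation level in the mantle, the mantle terms cancel and isostasy reduces to e = (Σt_1 − Σt_2) − (Σ(ρt)_1 − Σ(ρt)_2) / ρ_m.
Σt_1 = 33.1 km; Σt_2 = 13.67 km; Σ(ρt)_1 = 93673; Σ(ρt)_2 = 33174.8 (in km·kg m⁻³).
e = (33.1 − 13.67) − (93673 − 33174.8) / 3280 = 0.985 km.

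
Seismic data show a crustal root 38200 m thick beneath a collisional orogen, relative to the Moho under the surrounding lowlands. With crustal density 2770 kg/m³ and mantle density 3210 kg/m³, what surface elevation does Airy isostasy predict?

Equating mass per unit area of the two columns: ρ_c h = (ρ_m − ρ_c) r.
h = r (ρ_m − ρ_c) / ρ_c = 38200 m × (3210 − 2770) / 2770 = 6070 m.

6070 m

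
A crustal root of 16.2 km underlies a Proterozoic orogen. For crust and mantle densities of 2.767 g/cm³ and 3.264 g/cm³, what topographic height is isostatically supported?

2.91 km

Isostatic balance requires: ρ_c h = (ρ_m − ρ_c) r.
h = r (ρ_m − ρ_c) / ρ_c = 16.2 km × (3.264 − 2.767) / 2.767 = 2.91 km.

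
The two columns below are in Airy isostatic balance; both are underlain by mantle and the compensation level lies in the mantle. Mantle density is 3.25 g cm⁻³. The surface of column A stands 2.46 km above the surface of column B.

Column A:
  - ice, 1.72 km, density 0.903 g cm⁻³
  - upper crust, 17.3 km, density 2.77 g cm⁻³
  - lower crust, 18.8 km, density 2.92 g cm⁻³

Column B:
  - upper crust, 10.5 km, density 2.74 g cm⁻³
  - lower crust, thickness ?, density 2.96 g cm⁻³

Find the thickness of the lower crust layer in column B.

Take the compensation level at the base of the deeper column (depth z_c below the surface of column A) and equate Σ ρ_i t_i down to z_c; mantle fills any gap and the z_c terms cancel.
Column A: 1.72×0.903 + 17.3×2.77 + 18.8×2.92 + (z_c − 37.82)×3.25
Column B: 2.46×0 + 10.5×2.74 + x×2.96 + (z_c − 2.46 − 10.5 − x)×3.25
The z_c×3.25 term appears on both sides and cancels. Collect the known terms of each column as K = Σ(ρt)_known − 3.25 × (depth of known layers): K_A = 104.37016 − 3.25×37.82 = −18.54484; K_B = 28.77 − 3.25×(2.46 + 10.5) = −13.35.
Balance: K_A = K_B − x×(3.25 − 2.96), so x = (K_B − K_A)/(3.25 − 2.96) = 5.19484/0.29 = 17.9 km.

17.9 km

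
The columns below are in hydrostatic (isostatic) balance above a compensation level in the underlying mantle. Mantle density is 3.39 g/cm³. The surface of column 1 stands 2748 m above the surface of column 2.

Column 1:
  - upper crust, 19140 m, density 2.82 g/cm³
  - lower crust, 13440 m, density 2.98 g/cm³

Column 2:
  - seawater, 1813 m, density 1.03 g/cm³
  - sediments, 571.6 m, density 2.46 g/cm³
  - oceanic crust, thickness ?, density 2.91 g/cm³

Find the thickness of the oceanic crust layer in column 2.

4780 m

Take the compensation level at the base of the deeper column (depth z_c below the surface of column 1) and equate Σ ρ_i t_i down to z_c; mantle fills any gap and the z_c terms cancel.
Column 1: 19140×2.82 + 13440×2.98 + (z_c − 32580)×3.39
Column 2: 2748×0 + 1813×1.03 + 571.6×2.46 + x×2.91 + (z_c − 2748 − 2384.6 − x)×3.39
The z_c×3.39 term appears on both sides and cancels. Collect the known terms of each column as K = Σ(ρt)_known − 3.39 × (depth of known layers): K_1 = 94026 − 3.39×32580 = −16420.2; K_2 = 3273.526 − 3.39×(2748 + 2384.6) = −14125.988.
Balance: K_1 = K_2 − x×(3.39 − 2.91), so x = (K_2 − K_1)/(3.39 − 2.91) = 2294.21/0.48 = 4780 m.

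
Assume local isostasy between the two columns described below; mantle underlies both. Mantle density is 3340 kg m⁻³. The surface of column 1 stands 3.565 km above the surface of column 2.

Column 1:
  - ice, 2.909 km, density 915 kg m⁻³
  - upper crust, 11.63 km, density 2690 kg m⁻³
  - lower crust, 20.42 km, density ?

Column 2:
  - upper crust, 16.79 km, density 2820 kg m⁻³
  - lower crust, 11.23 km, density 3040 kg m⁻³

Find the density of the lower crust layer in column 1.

Take the compensation level at the base of the deeper column (depth z_c below the surface of column 1) and equate Σ ρ_i t_i down to z_c; mantle fills any gap and the z_c terms cancel.
Column 1: 2.909×915 + 11.63×2690 + 20.42×ρ + (z_c − 34.959)×3340
Column 2: 3.565×0 + 16.79×2820 + 11.23×3040 + (z_c − 3.565 − 28.02)×3340
The z_c×3340 term appears on both sides and cancels. Collect the known terms of each column as K = Σ(ρt)_known − 3340 × (depth of known layers): K_1 = 33946.435 − 3340×34.959 = −82816.625; K_2 = 81487 − 3340×(3.565 + 28.02) = −24006.9.
Balance: K_1 + 20.42×ρ = K_2, so ρ = (K_2 − K_1)/20.42 = 58809.7/20.42 = 2880 kg m⁻³.

2880 kg m⁻³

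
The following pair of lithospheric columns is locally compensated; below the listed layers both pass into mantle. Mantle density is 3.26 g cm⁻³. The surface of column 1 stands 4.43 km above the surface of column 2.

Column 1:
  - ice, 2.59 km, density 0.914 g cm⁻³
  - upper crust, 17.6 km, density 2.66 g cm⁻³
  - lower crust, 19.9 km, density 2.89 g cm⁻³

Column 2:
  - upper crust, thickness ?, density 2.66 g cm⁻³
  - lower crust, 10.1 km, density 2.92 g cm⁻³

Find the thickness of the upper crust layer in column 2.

10.2 km

Take the compensation level at the base of the deeper column (depth z_c below the surface of column 1) and equate Σ ρ_i t_i down to z_c; mantle fills any gap and the z_c terms cancel.
Column 1: 2.59×0.914 + 17.6×2.66 + 19.9×2.89 + (z_c − 40.09)×3.26
Column 2: 4.43×0 + x×2.66 + 10.1×2.92 + (z_c − 4.43 − 10.1 − x)×3.26
The z_c×3.26 term appears on both sides and cancels. Collect the known terms of each column as K = Σ(ρt)_known − 3.26 × (depth of known layers): K_1 = 106.69426 − 3.26×40.09 = −23.99914; K_2 = 29.492 − 3.26×(4.43 + 10.1) = −17.8758.
Balance: K_1 = K_2 − x×(3.26 − 2.66), so x = (K_2 − K_1)/(3.26 − 2.66) = 6.12334/0.6 = 10.2 km.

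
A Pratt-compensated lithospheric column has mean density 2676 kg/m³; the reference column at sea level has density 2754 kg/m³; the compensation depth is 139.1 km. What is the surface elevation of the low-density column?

ρ_ref D = ρ (D + h) → h = D (ρ_ref − ρ)/ρ.
h = 139.1 km × (2754 − 2676)/2676 = 4.05 km.

4.05 km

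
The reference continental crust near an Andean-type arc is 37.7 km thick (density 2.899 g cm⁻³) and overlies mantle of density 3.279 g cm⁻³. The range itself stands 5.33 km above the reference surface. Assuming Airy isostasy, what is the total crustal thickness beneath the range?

83.7 km

Root depth r = h ρ_c / (ρ_m − ρ_c) = 5.33 km × 2.899 / 0.38 = 40.66 km.
Total thickness = T + h + r = 37.7 km + 5.33 km + 40.66 km = 83.7 km.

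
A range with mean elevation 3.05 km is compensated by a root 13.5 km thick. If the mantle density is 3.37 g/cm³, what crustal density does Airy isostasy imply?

ρ_c h = (ρ_m − ρ_c) r → ρ_c (h + r) = ρ_m r → ρ_c = ρ_m r / (h + r).
ρ_c = 3.37 × 13.5 km / (3.05 km + 13.5 km) = 2.75 g/cm³.

2.75 g/cm³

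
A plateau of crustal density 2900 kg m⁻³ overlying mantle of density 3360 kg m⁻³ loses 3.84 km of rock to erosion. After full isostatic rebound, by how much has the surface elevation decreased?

Rebound u = e ρ_c/ρ_m = 3.84 km × 2900/3360 = 3.314 km.
Net surface drop = e − u = 3.84 km − 3.314 km = e (ρ_m − ρ_c)/ρ_m = 0.526 km.

0.526 km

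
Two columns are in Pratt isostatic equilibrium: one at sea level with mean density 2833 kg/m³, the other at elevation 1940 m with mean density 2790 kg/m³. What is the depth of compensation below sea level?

126000 m

ρ_ref D = ρ (D + h) → D (ρ_ref − ρ) = ρ h.
D = ρ h/(ρ_ref − ρ) = 2790 × 1940 m/(2833 − 2790) = 126000 m.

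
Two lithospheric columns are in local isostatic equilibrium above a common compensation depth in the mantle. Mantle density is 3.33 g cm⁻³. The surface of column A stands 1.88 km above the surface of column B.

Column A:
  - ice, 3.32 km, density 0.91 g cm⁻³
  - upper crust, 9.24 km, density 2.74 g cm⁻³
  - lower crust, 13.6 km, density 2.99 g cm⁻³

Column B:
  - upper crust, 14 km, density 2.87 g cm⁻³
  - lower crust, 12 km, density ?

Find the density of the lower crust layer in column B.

Take the compensation level at the base of the deeper column (depth z_c below the surface of column A) and equate Σ ρ_i t_i down to z_c; mantle fills any gap and the z_c terms cancel.
Column A: 3.32×0.91 + 9.24×2.74 + 13.6×2.99 + (z_c − 26.16)×3.33
Column B: 1.88×0 + 14×2.87 + 12×ρ + (z_c − 1.88 − 26)×3.33
The z_c×3.33 term appears on both sides and cancels. Collect the known terms of each column as K = Σ(ρt)_known − 3.33 × (depth of known layers): K_A = 69.0028 − 3.33×26.16 = −18.11; K_B = 40.18 − 3.33×(1.88 + 26) = −52.6604.
Balance: K_A = K_B + 12×ρ, so ρ = (K_A − K_B)/12 = 34.5504/12 = 2.88 g cm⁻³.

2.88 g cm⁻³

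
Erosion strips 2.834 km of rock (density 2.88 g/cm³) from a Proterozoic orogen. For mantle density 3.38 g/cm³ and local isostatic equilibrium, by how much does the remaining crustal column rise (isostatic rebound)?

2.41 km

Unloading: uplift u = e ρ_c/ρ_m = 2.834 km × 2.88/3.38 = 2.41 km.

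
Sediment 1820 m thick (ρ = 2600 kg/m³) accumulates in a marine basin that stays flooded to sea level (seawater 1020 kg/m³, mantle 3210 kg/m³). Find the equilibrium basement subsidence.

1310 m

Submarine loading: the sediment displaces seawater, and the subsidence is in turn flooded, so s (ρ_m − ρ_w) = t (ρ_sed − ρ_w).
s = 1820 m × (2600 − 1020) / (3210 − 1020) = 1310 m.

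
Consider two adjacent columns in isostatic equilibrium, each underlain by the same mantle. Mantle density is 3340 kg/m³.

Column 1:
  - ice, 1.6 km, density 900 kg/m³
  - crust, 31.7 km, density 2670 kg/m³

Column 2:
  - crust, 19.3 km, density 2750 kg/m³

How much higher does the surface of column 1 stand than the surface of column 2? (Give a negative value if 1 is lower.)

4.12 km

For any compensation level in the mantle, the mantle terms cancel and isostasy reduces to e = (Σt_1 − Σt_2) − (Σ(ρt)_1 − Σ(ρt)_2) / ρ_m.
Σt_1 = 33.3 km; Σt_2 = 19.3 km; Σ(ρt)_1 = 86079; Σ(ρt)_2 = 53075 (in km·kg/m³).
e = (33.3 − 19.3) − (86079 − 53075) / 3340 = 4.12 km.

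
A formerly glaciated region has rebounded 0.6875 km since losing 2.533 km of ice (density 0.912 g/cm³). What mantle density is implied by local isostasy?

3.36 g/cm³

ρ_m = ρ_ice t / u = 0.912 × 2.533 km/0.6875 km = 3.36 g/cm³.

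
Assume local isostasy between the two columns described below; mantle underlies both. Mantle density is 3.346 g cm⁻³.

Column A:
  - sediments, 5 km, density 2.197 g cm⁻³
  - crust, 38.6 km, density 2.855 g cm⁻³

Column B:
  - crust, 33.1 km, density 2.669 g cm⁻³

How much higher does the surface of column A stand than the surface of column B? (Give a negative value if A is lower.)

For any compensation level in the mantle, the mantle terms cancel and isostasy reduces to e = (Σt_A − Σt_B) − (Σ(ρt)_A − Σ(ρt)_B) / ρ_m.
Σt_A = 43.6 km; Σt_B = 33.1 km; Σ(ρt)_A = 121.188; Σ(ρt)_B = 88.3439 (in km·g cm⁻³).
e = (43.6 − 33.1) − (121.188 − 88.3439) / 3.346 = 0.684 km.

0.684 km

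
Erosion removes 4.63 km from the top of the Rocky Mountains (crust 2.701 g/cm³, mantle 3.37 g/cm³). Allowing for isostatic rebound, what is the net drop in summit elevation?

Rebound u = e ρ_c/ρ_m = 4.63 km × 2.701/3.37 = 3.711 km.
Net surface drop = e − u = 4.63 km − 3.711 km = e (ρ_m − ρ_c)/ρ_m = 0.919 km.

0.919 km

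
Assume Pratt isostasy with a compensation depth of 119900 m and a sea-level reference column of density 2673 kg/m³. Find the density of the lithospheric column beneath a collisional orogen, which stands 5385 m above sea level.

Pratt balance: ρ_ref D = ρ (D + h).
ρ = ρ_ref D/(D + h) = 2673 × 119900 m/(119900 m + 5385 m) = 2560 kg/m³.

2560 kg/m³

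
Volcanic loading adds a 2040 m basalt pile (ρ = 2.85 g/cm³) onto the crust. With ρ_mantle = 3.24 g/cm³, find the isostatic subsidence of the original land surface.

1790 m

Subaerial loading: s = t ρ_load / ρ_m.
s = 2040 m × 2.85/3.24 = 1790 m.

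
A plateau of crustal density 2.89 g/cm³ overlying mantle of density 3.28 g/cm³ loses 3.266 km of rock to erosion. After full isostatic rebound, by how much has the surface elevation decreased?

0.388 km

Rebound u = e ρ_c/ρ_m = 3.266 km × 2.89/3.28 = 2.878 km.
Net surface drop = e − u = 3.266 km − 2.878 km = e (ρ_m − ρ_c)/ρ_m = 0.388 km.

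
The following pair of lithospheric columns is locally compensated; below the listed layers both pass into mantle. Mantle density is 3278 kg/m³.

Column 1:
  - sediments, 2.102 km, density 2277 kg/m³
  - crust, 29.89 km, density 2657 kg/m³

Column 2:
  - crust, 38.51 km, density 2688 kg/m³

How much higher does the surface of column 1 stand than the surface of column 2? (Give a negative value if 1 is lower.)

For any compensation level in the mantle, the mantle terms cancel and isostasy reduces to e = (Σt_1 − Σt_2) − (Σ(ρt)_1 − Σ(ρt)_2) / ρ_m.
Σt_1 = 31.992 km; Σt_2 = 38.51 km; Σ(ρt)_1 = 84203.984; Σ(ρt)_2 = 103514.88 (in km·kg/m³).
e = (31.992 − 38.51) − (84203.984 − 103514.88) / 3278 = −0.627 km.

−0.627 km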